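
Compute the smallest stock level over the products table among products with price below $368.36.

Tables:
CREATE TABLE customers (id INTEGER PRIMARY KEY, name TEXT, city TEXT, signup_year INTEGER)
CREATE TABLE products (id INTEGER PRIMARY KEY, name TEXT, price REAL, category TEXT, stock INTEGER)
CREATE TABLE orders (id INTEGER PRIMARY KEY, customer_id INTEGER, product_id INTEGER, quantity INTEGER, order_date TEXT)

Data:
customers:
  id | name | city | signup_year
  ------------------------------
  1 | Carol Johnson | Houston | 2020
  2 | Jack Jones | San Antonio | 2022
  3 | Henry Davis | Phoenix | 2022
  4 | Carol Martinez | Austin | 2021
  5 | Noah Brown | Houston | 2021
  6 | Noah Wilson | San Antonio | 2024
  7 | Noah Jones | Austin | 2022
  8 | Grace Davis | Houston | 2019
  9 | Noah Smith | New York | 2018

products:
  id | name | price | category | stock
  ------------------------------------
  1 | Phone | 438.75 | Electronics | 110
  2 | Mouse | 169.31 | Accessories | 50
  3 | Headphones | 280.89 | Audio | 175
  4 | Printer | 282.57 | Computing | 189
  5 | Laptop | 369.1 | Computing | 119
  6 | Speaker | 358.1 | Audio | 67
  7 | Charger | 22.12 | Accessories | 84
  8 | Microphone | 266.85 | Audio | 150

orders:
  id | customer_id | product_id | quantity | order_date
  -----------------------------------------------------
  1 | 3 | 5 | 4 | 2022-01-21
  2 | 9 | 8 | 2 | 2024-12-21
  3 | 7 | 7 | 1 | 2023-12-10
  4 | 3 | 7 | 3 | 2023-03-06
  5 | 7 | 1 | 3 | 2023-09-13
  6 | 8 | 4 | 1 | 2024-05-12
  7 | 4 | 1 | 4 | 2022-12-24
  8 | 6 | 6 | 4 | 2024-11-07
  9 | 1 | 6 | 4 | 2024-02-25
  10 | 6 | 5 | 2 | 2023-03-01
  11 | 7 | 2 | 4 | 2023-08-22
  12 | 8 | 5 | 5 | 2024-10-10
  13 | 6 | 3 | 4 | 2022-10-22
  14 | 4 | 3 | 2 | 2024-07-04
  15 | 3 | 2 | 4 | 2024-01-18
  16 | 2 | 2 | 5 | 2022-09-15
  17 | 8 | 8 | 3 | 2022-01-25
SELECT MIN(stock) FROM products WHERE price < 368.36

Execution result:
50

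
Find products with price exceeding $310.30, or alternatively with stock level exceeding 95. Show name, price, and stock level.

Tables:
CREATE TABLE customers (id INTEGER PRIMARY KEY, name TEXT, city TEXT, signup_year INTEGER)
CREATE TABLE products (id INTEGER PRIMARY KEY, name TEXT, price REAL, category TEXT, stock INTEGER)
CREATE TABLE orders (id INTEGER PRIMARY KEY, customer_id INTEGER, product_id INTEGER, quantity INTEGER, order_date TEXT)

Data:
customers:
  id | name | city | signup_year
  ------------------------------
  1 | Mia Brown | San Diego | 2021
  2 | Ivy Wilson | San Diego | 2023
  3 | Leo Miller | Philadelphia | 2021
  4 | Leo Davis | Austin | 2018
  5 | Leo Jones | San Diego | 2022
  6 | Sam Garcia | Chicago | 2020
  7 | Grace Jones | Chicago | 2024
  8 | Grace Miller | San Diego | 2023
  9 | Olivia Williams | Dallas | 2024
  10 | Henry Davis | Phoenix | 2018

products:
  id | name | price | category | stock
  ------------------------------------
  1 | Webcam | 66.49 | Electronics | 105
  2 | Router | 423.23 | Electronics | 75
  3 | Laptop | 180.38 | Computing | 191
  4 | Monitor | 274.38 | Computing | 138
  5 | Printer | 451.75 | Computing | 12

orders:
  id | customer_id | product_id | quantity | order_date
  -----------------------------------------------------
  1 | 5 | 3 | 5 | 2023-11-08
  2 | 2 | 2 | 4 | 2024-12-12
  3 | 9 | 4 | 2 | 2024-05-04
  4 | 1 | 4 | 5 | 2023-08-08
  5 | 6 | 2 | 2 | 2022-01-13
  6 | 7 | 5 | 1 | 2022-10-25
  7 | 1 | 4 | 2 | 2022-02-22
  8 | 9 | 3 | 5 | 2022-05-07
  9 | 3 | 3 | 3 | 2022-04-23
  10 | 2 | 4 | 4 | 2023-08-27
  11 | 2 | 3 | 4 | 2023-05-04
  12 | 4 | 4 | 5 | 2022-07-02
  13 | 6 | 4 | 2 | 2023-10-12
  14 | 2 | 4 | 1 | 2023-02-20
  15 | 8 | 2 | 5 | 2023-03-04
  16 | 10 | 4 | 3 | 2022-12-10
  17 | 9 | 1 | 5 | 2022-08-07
SELECT name, price, stock FROM products WHERE price > 310.3 OR stock > 95

Execution result:
name | price | stock
Webcam | 66.49 | 105
Router | 423.23 | 75
Laptop | 180.38 | 191
Monitor | 274.38 | 138
Printer | 451.75 | 12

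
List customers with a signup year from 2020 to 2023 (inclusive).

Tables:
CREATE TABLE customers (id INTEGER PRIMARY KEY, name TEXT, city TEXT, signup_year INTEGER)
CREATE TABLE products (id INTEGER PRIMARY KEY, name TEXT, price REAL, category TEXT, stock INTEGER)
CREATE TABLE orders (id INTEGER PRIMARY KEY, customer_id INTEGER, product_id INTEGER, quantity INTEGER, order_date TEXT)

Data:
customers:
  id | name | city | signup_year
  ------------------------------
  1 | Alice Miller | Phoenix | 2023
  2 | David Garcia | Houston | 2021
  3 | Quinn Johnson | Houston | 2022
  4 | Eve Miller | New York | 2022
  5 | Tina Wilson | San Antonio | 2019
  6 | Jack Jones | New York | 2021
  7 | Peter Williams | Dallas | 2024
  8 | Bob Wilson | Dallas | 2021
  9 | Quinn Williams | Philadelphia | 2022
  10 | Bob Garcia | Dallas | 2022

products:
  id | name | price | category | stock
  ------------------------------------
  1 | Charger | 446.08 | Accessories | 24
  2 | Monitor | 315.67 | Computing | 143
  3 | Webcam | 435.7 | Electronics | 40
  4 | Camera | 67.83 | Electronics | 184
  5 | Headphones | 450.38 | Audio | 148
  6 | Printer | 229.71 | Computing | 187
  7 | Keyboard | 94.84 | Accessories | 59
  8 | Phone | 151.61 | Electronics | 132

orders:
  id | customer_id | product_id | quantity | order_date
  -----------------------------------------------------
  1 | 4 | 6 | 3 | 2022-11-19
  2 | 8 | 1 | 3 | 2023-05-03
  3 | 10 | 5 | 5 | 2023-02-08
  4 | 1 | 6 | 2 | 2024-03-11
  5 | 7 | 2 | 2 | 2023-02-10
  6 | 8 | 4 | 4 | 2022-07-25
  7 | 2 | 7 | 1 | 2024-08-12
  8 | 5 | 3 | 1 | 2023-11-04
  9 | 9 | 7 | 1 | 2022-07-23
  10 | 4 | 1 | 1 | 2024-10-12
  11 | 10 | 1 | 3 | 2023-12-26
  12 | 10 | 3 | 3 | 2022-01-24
SELECT name, signup_year FROM customers WHERE signup_year BETWEEN 2020 AND 2023

Execution result:
name | signup_year
Alice Miller | 2023
David Garcia | 2021
Quinn Johnson | 2022
Eve Miller | 2022
Jack Jones | 2021
Bob Wilson | 2021
Quinn Williams | 2022
Bob Garcia | 2022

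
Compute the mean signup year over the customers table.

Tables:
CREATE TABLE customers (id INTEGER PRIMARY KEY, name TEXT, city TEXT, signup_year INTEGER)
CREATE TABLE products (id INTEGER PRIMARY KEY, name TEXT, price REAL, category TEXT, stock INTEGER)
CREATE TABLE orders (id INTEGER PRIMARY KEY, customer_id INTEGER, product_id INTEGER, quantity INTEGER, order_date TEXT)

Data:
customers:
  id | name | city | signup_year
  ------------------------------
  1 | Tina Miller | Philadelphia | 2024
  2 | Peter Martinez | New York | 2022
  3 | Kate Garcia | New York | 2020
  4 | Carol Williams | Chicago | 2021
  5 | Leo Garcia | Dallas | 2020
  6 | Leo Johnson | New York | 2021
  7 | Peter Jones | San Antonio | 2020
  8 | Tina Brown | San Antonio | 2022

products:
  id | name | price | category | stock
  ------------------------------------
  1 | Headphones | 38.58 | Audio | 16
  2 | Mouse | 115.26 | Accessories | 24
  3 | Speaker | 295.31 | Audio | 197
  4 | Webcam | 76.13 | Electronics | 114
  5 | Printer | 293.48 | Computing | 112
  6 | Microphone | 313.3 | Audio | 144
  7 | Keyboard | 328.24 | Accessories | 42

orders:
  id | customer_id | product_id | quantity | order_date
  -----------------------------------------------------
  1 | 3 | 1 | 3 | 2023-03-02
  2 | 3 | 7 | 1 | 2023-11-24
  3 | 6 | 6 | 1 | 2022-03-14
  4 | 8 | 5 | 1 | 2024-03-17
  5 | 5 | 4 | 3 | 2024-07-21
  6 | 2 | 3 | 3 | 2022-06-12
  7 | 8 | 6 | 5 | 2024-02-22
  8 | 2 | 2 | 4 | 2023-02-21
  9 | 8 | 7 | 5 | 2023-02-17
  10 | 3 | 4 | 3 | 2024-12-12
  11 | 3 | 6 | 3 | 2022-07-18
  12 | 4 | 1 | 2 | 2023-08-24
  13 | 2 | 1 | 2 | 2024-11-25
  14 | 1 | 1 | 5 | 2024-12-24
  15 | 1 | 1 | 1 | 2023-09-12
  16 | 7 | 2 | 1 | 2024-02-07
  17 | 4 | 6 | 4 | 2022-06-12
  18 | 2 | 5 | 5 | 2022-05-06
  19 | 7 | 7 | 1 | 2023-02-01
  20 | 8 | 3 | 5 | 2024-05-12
SELECT AVG(signup_year) FROM customers

Execution result:
2021.25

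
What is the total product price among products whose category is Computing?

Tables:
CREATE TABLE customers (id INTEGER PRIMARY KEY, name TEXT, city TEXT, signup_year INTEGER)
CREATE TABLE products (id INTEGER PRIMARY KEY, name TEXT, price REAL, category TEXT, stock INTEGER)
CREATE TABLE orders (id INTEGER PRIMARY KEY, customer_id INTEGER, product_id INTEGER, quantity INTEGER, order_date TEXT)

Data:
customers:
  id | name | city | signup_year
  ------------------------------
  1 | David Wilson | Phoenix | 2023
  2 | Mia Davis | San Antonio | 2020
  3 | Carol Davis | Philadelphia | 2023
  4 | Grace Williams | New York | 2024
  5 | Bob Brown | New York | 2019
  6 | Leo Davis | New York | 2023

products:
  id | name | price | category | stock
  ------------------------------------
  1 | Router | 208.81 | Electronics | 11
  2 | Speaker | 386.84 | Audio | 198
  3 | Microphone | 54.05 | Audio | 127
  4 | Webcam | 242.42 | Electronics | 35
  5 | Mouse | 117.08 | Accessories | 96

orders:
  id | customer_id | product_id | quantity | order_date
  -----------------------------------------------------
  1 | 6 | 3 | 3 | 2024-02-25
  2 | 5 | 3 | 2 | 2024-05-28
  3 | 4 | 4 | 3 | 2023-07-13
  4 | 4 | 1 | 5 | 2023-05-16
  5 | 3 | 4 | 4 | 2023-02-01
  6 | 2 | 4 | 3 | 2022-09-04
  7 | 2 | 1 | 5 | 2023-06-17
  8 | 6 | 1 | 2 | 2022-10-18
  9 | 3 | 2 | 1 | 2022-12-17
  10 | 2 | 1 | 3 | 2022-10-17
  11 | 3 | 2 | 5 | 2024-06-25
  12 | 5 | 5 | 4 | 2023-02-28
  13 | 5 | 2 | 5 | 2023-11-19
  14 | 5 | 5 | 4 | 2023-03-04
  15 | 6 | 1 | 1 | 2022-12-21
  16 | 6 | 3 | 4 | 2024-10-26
SELECT SUM(price) FROM products WHERE category = 'Computing'

Execution result:
NULL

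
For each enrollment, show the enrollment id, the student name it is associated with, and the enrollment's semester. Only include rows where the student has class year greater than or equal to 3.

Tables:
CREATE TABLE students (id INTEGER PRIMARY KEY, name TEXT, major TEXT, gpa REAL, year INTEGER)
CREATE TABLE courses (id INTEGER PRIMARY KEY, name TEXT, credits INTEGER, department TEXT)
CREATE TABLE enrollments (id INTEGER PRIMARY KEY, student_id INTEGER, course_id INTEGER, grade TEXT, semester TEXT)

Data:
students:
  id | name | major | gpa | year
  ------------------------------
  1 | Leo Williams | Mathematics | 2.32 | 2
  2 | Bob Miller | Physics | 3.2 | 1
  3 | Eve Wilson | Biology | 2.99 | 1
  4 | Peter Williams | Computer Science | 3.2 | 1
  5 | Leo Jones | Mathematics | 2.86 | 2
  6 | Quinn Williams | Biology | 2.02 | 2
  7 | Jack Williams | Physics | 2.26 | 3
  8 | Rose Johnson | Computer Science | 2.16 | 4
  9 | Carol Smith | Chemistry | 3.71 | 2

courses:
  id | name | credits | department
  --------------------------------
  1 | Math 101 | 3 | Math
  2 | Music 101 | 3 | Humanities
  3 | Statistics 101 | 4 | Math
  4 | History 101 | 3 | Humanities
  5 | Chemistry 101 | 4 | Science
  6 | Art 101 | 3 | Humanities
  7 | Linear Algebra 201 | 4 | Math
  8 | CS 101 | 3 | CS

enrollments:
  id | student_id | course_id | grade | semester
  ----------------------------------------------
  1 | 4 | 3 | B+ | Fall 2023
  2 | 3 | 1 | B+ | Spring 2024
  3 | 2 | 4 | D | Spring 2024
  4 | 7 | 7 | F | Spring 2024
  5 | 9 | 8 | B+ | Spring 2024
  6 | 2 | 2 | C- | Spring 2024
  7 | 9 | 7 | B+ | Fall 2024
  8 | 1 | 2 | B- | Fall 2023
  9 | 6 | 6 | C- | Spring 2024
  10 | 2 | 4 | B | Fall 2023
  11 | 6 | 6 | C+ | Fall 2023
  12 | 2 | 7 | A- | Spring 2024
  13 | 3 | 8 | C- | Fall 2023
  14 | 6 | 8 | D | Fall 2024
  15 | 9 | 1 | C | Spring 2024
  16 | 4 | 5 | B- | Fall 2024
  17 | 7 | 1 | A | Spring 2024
SELECT c.id, p.name AS student, c.semester FROM enrollments c JOIN students p ON c.student_id = p.id WHERE p.year >= 3

Execution result:
id | student | semester
4 | Jack Williams | Spring 2024
17 | Jack Williams | Spring 2024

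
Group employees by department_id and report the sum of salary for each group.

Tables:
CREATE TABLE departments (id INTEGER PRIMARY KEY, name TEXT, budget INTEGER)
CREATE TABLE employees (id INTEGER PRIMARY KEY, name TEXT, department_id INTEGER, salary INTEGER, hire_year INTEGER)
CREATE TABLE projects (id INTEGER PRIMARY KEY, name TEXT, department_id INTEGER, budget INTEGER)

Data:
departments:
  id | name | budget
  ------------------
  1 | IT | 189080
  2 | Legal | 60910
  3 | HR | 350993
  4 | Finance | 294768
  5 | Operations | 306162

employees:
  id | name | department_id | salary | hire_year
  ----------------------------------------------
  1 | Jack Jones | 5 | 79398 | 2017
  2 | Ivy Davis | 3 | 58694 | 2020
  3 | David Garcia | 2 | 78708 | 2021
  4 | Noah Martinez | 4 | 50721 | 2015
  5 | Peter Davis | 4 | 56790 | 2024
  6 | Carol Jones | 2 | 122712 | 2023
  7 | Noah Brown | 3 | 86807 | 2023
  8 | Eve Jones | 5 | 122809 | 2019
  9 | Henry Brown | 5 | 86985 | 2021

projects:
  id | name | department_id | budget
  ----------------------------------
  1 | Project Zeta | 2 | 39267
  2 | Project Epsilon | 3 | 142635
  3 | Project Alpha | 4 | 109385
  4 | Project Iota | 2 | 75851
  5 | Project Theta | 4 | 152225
SELECT department_id, SUM(salary) AS sum_salary FROM employees GROUP BY department_id

Execution result:
department_id | sum_salary
2 | 201420
3 | 145501
4 | 107511
5 | 289192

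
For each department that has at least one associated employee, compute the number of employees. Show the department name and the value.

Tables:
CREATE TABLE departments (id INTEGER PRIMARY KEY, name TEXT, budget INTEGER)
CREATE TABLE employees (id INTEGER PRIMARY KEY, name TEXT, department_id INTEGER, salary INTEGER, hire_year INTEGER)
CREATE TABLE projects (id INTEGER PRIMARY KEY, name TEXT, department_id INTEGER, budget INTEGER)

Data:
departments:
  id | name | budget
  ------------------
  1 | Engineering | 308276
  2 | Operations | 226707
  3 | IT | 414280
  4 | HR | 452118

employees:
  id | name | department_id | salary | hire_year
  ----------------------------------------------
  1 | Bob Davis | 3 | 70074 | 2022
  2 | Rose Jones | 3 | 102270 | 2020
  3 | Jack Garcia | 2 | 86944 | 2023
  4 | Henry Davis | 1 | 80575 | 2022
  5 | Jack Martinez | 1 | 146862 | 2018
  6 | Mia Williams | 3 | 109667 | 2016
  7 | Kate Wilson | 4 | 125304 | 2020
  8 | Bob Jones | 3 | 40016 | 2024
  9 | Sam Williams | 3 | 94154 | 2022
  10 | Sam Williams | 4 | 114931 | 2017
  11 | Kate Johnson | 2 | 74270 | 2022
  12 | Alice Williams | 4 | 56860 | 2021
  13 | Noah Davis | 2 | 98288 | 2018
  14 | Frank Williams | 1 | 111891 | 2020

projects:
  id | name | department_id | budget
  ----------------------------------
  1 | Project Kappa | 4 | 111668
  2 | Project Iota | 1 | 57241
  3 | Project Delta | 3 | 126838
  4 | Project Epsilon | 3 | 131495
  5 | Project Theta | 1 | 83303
SELECT p.name, COUNT(*) AS n FROM employees c JOIN departments p ON c.department_id = p.id GROUP BY p.id, p.name

Execution result:
name | n
Engineering | 3
Operations | 3
IT | 5
HR | 3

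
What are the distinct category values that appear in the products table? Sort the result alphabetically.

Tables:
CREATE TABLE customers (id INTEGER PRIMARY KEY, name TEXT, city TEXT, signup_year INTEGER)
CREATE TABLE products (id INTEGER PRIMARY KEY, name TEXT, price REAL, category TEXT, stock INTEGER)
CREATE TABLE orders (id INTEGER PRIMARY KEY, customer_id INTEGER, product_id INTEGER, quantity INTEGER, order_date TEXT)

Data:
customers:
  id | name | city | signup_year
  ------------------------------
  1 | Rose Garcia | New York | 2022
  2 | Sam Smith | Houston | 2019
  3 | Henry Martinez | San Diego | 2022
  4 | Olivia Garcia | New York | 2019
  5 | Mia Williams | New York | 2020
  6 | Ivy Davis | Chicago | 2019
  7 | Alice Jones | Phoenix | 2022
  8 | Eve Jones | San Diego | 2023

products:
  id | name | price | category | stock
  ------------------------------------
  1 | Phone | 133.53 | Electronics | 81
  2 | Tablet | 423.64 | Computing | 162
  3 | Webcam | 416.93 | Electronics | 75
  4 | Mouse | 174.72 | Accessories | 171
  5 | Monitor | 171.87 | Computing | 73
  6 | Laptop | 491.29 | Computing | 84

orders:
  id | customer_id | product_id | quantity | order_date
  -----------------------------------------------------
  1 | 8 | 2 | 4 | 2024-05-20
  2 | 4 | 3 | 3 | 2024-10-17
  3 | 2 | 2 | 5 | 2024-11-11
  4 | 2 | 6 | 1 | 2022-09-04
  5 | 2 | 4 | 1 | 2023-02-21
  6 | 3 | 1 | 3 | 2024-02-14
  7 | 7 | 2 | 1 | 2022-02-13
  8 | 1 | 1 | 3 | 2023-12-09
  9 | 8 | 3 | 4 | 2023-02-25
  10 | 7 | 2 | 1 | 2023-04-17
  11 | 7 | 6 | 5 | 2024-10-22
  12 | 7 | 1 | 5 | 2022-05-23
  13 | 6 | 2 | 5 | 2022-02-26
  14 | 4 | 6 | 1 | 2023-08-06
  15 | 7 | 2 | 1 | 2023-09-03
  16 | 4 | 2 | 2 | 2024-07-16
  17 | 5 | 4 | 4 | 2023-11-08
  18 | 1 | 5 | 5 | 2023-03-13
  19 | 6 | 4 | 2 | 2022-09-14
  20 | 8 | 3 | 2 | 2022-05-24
SELECT DISTINCT category FROM products ORDER BY category

Execution result:
category
Accessories
Computing
Electronics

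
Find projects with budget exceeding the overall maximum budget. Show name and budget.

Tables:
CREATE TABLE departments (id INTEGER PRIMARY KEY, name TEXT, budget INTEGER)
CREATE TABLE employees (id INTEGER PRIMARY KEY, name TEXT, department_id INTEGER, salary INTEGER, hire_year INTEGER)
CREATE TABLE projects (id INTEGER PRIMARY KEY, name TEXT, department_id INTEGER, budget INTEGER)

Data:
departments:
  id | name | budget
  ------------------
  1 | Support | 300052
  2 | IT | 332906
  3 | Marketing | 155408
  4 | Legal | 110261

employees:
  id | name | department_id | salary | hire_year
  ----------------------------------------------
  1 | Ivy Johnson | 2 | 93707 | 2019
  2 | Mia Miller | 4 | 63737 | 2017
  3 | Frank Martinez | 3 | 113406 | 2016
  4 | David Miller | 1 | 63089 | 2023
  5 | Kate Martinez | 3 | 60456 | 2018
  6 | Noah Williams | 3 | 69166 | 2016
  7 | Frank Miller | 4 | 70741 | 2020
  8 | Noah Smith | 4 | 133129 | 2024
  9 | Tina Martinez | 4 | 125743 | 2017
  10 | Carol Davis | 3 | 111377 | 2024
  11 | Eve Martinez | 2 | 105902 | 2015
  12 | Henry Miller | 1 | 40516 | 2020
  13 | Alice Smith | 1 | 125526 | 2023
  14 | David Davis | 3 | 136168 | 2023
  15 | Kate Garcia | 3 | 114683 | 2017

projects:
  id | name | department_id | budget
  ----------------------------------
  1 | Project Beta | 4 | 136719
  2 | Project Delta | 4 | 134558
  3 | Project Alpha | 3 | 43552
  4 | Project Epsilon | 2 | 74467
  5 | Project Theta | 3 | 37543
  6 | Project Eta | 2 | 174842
SELECT name, budget FROM projects WHERE budget > (SELECT MAX(budget) FROM projects)

Execution result:
(no rows)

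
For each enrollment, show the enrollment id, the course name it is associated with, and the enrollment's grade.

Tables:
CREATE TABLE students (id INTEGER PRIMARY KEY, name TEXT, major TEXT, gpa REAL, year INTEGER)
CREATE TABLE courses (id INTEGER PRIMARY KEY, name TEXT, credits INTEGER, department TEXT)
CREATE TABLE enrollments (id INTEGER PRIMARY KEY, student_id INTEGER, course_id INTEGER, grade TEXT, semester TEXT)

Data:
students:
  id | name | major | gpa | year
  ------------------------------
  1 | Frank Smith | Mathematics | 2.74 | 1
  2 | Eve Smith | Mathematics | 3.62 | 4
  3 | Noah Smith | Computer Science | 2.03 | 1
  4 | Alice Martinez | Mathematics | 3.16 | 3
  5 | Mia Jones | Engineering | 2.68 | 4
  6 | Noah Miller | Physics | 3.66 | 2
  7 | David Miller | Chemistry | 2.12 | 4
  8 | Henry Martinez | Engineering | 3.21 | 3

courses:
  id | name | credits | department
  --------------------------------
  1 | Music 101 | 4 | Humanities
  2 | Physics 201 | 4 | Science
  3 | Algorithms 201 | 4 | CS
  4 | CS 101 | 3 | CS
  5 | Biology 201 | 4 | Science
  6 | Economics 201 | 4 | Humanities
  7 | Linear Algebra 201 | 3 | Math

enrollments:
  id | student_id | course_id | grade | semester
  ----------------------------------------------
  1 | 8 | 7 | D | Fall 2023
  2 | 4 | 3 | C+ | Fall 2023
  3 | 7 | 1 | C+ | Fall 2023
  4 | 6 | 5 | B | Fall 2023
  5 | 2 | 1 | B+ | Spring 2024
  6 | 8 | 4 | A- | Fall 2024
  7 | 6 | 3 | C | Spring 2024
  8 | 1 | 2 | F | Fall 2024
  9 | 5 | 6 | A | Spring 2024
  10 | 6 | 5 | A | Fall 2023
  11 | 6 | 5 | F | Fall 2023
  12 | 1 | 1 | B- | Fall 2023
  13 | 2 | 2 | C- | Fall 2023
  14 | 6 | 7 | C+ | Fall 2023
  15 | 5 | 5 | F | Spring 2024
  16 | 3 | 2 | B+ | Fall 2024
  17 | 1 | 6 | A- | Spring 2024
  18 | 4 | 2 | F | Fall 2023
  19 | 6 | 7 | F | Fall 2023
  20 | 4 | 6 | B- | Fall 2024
SELECT c.id, p.name AS course, c.grade FROM enrollments c JOIN courses p ON c.course_id = p.id

Execution result:
id | course | grade
1 | Linear Algebra 201 | D
2 | Algorithms 201 | C+
3 | Music 101 | C+
4 | Biology 201 | B
5 | Music 101 | B+
6 | CS 101 | A-
7 | Algorithms 201 | C
8 | Physics 201 | F
9 | Economics 201 | A
10 | Biology 201 | A
11 | Biology 201 | F
12 | Music 101 | B-
13 | Physics 201 | C-
14 | Linear Algebra 201 | C+
15 | Biology 201 | F
16 | Physics 201 | B+
17 | Economics 201 | A-
18 | Physics 201 | F
19 | Linear Algebra 201 | F
20 | Economics 201 | B-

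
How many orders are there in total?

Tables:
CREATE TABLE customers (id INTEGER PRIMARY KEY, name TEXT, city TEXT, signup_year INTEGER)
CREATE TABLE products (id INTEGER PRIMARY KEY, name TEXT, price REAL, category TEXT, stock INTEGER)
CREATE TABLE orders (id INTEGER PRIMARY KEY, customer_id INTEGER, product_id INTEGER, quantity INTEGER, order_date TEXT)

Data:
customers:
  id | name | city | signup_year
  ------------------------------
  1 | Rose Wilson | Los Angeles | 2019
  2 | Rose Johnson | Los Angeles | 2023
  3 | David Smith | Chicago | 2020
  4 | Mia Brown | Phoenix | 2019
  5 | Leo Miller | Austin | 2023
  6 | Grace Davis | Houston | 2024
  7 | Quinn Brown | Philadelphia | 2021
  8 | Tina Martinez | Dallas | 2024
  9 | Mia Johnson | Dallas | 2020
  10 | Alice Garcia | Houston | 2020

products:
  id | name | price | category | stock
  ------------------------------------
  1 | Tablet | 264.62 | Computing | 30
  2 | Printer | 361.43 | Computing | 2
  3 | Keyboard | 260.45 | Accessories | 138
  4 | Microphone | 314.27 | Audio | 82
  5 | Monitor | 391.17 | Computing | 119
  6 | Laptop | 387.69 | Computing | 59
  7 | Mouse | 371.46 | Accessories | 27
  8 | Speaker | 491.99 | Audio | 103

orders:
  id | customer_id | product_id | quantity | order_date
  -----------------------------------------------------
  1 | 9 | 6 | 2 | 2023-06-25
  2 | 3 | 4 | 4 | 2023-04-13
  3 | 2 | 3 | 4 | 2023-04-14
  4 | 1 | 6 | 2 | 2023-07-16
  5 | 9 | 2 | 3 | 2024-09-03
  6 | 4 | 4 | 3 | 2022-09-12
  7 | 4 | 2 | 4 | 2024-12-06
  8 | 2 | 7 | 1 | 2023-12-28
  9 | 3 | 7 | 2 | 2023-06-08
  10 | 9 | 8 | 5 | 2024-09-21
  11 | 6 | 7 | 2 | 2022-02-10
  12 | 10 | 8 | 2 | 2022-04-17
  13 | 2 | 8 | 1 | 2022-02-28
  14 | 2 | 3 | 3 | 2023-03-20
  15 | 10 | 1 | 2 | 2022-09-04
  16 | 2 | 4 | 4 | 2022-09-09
SELECT COUNT(*) FROM orders

Execution result:
16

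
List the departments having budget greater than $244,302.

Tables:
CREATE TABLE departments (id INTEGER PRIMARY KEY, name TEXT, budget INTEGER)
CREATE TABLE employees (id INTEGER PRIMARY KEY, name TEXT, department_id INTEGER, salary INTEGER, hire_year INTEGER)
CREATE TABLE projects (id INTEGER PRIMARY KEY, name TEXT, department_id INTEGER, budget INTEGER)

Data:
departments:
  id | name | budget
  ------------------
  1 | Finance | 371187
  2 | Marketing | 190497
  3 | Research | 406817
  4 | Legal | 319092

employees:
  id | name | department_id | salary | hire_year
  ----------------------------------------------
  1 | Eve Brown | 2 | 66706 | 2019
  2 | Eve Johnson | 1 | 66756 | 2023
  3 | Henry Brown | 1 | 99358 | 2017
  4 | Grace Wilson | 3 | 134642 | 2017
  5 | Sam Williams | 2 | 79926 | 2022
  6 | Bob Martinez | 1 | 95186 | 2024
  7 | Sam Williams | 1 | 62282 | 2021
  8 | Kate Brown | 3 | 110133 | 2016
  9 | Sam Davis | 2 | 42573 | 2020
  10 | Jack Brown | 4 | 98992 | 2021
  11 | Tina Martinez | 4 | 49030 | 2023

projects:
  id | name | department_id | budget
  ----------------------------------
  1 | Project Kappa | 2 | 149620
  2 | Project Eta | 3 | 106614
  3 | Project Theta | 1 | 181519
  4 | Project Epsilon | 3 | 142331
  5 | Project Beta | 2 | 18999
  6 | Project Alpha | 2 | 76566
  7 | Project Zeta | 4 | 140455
SELECT name, budget FROM departments WHERE budget > 244302

Execution result:
name | budget
Finance | 371187
Research | 406817
Legal | 319092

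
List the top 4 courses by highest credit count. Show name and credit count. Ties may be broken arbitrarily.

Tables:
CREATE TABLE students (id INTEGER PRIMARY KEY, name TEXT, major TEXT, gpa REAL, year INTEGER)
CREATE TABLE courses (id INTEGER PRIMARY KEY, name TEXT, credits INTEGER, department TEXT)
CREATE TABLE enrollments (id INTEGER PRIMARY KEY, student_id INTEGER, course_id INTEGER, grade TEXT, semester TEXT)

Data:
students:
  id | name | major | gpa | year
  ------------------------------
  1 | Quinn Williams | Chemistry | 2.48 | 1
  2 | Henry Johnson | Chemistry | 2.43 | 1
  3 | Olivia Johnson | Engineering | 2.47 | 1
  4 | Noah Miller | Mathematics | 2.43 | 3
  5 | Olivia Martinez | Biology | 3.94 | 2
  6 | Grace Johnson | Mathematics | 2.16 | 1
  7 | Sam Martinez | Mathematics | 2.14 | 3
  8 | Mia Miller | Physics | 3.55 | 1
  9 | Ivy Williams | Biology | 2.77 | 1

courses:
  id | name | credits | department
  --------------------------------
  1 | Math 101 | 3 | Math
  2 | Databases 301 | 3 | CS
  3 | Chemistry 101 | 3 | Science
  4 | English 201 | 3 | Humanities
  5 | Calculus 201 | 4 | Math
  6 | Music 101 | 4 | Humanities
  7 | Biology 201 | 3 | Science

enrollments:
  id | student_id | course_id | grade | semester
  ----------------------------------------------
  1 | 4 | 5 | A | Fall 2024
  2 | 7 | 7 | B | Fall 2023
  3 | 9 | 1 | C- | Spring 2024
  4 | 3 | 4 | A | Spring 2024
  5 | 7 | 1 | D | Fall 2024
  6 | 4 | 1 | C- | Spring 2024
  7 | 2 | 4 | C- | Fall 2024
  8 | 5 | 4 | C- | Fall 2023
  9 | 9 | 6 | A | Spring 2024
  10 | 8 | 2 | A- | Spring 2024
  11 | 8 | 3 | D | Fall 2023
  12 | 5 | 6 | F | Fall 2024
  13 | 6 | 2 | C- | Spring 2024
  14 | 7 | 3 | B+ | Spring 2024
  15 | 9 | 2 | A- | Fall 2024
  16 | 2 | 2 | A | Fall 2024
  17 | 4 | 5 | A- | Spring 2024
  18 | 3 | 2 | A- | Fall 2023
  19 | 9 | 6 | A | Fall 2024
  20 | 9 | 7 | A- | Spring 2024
SELECT name, credits FROM courses ORDER BY credits DESC LIMIT 4

Execution result:
name | credits
Calculus 201 | 4
Music 101 | 4
Math 101 | 3
Databases 301 | 3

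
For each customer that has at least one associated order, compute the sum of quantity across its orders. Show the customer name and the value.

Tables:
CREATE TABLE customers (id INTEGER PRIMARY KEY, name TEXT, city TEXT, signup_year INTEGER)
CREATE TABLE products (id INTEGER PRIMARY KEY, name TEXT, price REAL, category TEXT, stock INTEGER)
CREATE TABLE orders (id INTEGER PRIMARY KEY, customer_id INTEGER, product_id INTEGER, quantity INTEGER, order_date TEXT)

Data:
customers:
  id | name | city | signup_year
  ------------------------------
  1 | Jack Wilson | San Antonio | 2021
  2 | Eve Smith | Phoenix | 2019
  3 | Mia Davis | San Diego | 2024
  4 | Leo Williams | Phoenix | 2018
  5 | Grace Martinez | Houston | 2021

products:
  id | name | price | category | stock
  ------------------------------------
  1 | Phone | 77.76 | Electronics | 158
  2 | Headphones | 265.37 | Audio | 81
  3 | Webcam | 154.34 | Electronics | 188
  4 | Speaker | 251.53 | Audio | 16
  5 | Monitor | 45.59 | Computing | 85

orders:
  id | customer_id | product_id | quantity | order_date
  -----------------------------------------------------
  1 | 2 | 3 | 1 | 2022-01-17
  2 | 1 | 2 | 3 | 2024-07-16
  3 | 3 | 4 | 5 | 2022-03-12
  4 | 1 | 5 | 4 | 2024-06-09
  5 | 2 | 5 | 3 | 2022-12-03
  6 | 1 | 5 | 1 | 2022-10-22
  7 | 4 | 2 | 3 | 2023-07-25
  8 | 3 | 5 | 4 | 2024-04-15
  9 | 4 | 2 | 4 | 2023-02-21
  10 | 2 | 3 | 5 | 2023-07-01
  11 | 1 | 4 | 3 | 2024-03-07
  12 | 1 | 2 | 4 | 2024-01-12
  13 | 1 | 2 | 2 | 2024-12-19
SELECT p.name, SUM(c.quantity) AS sum_quantity FROM orders c JOIN customers p ON c.customer_id = p.id GROUP BY p.id, p.name

Execution result:
name | sum_quantity
Jack Wilson | 17
Eve Smith | 9
Mia Davis | 9
Leo Williams | 7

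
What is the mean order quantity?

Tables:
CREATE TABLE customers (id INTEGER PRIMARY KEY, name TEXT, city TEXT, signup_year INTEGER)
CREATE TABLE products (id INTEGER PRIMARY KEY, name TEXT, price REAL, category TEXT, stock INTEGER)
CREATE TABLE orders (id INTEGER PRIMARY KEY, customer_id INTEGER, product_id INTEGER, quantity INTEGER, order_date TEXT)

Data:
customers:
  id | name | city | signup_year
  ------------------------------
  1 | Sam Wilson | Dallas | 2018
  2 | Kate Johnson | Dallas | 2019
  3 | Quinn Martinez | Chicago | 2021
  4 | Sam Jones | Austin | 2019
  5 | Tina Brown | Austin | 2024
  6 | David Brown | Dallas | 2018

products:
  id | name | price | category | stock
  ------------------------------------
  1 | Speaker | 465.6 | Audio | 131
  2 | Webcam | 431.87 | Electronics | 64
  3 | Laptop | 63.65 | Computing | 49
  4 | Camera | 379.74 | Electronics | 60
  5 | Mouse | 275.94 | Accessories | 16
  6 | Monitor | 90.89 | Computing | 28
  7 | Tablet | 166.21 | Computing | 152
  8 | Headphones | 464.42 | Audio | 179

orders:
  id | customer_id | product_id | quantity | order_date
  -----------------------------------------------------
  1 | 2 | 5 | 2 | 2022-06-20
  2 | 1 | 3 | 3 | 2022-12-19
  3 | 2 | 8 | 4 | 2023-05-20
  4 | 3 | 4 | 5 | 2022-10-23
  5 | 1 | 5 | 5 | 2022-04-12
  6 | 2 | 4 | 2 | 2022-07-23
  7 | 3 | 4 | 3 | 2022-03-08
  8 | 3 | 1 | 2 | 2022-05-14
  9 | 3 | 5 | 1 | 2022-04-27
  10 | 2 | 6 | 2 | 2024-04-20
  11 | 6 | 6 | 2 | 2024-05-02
SELECT AVG(quantity) FROM orders

Execution result:
2.82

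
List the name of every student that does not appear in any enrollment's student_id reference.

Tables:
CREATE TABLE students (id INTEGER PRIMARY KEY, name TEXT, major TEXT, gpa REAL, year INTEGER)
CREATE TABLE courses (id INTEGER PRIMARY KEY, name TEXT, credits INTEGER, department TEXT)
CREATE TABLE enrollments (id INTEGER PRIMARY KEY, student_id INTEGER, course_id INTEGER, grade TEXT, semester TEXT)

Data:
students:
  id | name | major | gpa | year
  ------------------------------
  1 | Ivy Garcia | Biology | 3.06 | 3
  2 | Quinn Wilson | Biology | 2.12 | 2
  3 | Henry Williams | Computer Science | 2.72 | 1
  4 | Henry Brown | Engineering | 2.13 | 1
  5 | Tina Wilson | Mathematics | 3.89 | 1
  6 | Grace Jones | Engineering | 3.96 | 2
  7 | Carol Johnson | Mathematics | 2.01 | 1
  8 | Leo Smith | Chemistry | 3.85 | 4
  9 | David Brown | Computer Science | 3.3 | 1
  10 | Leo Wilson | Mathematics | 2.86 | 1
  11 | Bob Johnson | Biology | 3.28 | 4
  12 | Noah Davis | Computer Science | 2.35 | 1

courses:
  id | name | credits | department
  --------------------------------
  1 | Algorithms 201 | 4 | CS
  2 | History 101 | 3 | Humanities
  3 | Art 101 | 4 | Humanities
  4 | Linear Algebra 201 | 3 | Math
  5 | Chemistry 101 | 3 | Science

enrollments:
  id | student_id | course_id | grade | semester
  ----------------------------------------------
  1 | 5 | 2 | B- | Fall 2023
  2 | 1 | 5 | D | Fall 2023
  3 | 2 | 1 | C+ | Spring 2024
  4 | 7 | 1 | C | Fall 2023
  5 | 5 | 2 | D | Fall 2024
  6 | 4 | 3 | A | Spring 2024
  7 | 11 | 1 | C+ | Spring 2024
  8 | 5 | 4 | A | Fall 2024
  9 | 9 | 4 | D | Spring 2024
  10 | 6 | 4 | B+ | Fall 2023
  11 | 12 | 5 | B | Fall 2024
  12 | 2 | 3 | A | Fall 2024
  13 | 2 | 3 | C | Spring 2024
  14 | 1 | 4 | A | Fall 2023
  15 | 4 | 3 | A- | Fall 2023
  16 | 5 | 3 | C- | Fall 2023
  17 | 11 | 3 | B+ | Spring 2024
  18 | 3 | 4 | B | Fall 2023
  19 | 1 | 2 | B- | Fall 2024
SELECT p.name FROM students p LEFT JOIN enrollments c ON c.student_id = p.id WHERE c.id IS NULL

Execution result:
name
Leo Smith
Leo Wilson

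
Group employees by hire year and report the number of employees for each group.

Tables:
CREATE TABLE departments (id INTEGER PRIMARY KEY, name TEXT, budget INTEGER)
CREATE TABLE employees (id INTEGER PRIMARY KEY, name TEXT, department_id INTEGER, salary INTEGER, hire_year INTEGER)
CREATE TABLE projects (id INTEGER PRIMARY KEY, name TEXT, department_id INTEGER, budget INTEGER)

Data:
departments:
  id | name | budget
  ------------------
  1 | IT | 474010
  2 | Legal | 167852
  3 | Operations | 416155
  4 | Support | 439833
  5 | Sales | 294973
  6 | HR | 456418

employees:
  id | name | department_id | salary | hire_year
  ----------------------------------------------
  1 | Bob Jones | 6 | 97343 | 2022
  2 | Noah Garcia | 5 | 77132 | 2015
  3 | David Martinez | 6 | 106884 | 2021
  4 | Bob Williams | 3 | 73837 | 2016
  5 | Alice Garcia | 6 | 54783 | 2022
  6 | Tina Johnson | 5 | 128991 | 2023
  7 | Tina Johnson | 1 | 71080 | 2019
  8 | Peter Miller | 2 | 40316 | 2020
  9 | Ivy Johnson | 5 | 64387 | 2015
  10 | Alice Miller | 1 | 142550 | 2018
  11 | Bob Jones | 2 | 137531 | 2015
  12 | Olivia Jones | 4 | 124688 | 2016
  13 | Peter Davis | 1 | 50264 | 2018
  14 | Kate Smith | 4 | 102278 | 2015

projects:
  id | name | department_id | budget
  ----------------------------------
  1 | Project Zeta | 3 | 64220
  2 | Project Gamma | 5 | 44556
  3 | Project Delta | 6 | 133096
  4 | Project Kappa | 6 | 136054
SELECT hire_year, COUNT(*) AS n FROM employees GROUP BY hire_year

Execution result:
hire_year | n
2015 | 4
2016 | 2
2018 | 2
2019 | 1
2020 | 1
2021 | 1
2022 | 2
2023 | 1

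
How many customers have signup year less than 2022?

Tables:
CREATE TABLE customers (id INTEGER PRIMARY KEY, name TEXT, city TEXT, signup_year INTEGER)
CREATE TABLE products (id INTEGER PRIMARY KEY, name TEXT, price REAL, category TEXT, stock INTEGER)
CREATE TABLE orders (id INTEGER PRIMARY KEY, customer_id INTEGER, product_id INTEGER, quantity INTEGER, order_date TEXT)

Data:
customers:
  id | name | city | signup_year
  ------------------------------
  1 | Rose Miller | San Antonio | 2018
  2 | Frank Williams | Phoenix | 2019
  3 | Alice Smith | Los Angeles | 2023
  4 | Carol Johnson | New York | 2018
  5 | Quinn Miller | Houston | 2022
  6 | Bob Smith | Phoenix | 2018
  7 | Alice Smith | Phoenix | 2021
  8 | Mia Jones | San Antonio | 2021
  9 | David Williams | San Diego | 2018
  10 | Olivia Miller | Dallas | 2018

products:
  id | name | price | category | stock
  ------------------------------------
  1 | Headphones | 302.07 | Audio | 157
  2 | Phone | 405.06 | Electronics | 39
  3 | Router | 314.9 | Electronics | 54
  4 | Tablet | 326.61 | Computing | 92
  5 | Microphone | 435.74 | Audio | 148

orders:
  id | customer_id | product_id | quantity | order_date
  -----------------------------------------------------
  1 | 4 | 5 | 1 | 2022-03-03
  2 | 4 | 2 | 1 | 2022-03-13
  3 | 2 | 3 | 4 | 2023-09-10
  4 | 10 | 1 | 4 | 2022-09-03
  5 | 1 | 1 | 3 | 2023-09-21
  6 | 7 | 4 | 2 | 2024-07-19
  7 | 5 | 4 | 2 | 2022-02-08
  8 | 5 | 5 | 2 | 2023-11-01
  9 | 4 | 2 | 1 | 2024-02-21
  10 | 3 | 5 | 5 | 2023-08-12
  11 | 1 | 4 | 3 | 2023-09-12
SELECT COUNT(*) FROM customers WHERE signup_year < 2022

Execution result:
8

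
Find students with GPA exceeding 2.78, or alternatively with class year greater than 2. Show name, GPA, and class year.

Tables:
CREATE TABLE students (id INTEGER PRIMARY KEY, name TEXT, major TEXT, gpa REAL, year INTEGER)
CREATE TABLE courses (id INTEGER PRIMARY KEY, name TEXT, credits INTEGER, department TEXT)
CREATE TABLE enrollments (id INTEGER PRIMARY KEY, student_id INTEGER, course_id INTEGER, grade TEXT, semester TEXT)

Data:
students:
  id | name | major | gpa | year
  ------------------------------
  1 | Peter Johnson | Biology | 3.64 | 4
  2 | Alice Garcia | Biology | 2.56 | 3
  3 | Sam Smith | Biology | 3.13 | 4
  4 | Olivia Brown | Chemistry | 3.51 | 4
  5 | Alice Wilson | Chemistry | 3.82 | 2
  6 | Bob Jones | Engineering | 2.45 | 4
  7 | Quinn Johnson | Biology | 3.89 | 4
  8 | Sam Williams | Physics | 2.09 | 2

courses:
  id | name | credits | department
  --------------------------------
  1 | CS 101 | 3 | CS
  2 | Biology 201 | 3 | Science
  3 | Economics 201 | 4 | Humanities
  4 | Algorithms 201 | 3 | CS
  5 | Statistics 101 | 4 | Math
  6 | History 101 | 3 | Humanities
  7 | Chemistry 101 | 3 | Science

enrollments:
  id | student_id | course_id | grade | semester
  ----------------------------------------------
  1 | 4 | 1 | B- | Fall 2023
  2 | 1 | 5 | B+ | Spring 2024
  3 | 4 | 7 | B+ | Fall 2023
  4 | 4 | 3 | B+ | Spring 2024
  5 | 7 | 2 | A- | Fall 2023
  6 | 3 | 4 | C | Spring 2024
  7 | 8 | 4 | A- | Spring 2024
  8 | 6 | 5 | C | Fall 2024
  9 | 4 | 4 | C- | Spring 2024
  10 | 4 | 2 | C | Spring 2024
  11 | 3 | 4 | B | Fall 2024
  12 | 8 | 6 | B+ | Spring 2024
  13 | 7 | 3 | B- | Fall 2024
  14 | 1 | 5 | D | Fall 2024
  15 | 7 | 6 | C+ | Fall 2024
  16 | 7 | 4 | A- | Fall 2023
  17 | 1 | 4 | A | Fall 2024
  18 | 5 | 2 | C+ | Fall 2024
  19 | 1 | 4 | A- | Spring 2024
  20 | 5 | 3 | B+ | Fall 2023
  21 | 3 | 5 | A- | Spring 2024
SELECT name, gpa, year FROM students WHERE gpa > 2.78 OR year > 2

Execution result:
name | gpa | year
Peter Johnson | 3.64 | 4
Alice Garcia | 2.56 | 3
Sam Smith | 3.13 | 4
Olivia Brown | 3.51 | 4
Alice Wilson | 3.82 | 2
Bob Jones | 2.45 | 4
Quinn Johnson | 3.89 | 4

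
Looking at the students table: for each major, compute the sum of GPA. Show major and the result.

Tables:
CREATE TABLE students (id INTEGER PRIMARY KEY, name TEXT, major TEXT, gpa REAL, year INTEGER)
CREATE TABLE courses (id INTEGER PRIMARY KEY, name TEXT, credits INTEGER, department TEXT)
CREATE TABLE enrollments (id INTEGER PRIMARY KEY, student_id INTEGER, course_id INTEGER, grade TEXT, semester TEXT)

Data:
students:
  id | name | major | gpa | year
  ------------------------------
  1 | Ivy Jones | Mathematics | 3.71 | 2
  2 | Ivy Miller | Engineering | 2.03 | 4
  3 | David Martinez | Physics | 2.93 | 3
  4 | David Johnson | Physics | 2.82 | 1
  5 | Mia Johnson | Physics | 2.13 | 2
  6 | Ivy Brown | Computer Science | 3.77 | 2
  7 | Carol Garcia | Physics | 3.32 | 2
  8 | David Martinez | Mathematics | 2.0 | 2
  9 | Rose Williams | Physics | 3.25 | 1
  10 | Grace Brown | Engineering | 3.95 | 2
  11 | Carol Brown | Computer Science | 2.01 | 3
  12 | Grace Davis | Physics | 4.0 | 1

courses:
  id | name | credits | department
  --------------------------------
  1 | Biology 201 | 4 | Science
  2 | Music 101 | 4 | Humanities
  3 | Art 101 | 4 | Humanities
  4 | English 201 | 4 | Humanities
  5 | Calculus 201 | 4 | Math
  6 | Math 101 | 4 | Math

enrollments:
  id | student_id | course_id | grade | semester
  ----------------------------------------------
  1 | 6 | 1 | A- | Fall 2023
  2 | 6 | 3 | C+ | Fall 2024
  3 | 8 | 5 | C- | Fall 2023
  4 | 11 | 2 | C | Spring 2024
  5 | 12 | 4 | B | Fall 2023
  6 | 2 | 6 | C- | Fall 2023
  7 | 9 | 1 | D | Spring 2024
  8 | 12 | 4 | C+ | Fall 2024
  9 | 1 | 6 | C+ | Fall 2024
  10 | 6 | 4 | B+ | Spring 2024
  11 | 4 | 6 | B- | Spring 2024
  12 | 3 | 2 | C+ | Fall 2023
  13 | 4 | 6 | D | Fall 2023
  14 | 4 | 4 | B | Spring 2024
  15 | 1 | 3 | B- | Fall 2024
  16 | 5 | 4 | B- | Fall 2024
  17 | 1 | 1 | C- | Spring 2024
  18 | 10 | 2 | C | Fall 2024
SELECT major, SUM(gpa) AS sum_gpa FROM students GROUP BY major

Execution result:
major | sum_gpa
Computer Science | 5.78
Engineering | 5.98
Mathematics | 5.71
Physics | 18.45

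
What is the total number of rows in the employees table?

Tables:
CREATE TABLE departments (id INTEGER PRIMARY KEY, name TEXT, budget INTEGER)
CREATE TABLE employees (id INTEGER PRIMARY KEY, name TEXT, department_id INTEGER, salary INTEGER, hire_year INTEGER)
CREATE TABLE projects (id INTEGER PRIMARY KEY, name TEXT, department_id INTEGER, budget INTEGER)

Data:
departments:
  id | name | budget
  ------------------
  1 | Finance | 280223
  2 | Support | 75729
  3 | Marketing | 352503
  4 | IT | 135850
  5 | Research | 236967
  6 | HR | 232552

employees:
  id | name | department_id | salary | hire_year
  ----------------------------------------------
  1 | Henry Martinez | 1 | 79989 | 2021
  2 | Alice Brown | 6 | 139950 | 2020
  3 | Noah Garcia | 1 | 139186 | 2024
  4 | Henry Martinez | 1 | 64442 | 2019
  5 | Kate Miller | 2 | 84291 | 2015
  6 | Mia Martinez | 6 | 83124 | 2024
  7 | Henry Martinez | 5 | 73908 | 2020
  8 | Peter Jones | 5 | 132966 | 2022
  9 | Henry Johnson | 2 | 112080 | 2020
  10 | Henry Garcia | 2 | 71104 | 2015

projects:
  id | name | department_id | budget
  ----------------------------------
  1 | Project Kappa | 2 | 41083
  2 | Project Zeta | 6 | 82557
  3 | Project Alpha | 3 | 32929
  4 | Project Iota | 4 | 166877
SELECT COUNT(*) FROM employees

Execution result:
10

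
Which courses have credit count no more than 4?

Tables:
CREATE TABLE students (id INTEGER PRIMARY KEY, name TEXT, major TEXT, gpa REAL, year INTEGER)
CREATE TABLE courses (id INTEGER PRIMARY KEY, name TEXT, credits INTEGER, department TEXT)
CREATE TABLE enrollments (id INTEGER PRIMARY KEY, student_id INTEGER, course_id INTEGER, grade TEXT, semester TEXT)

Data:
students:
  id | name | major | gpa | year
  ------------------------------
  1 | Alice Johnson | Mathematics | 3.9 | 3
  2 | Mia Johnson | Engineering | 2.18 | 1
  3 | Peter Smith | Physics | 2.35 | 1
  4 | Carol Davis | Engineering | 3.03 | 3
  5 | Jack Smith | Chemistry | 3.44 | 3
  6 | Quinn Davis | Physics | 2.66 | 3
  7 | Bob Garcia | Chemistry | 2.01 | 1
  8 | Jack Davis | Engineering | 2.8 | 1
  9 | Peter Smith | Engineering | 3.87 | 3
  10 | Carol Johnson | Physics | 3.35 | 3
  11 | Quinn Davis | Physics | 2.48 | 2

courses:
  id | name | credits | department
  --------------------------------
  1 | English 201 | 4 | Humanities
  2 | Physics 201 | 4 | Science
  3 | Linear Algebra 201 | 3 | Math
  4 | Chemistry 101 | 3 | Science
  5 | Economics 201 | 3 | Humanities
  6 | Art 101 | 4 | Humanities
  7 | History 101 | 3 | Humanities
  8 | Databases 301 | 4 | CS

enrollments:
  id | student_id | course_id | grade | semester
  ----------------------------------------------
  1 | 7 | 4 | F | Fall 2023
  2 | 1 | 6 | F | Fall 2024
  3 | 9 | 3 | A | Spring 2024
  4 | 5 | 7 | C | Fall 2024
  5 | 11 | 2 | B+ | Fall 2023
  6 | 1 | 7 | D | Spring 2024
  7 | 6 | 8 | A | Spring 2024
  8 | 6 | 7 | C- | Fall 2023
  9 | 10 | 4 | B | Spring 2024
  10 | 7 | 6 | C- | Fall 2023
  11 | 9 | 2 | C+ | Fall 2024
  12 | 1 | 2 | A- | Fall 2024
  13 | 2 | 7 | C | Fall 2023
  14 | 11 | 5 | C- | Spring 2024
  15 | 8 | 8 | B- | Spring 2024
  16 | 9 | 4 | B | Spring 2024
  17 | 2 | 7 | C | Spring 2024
SELECT name, credits FROM courses WHERE credits <= 4

Execution result:
name | credits
English 201 | 4
Physics 201 | 4
Linear Algebra 201 | 3
Chemistry 101 | 3
Economics 201 | 3
Art 101 | 4
History 101 | 3
Databases 301 | 4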